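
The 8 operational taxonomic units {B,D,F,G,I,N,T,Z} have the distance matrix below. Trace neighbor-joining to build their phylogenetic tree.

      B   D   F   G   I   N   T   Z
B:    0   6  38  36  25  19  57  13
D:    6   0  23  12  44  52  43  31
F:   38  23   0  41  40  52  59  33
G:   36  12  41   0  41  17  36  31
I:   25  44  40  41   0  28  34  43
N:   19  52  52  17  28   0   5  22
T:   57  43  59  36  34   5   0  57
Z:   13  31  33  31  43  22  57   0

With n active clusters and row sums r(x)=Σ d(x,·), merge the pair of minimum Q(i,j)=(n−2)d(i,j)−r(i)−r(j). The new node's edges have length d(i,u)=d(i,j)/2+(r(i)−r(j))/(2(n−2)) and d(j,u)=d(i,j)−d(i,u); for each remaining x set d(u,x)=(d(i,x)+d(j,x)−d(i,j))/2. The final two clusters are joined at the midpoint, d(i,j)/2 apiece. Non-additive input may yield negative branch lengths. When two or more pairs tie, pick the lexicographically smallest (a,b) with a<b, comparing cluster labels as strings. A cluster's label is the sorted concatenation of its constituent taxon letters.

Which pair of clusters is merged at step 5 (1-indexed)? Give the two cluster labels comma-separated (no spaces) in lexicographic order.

iteration 1: select N,T (d=5, Q=-456); attach at lengths (-11/2, 21/2); label the merged cluster NT
  updated: d(B,NT)=71/2, d(D,NT)=45, d(F,NT)=53, d(G,NT)=24, d(I,NT)=57/2, d(NT,Z)=37
iteration 2: select I,NT (d=57/2, Q=-302); attach at lengths (141/10, 72/5); label the merged cluster INT
  updated: d(B,INT)=16, d(D,INT)=121/4, d(F,INT)=129/4, d(G,INT)=73/4, d(INT,Z)=103/4
iteration 3: select D,G (d=12, Q=-385/2); attach at lengths (3/2, 21/2); label the merged cluster DG
  updated: d(B,DG)=15, d(DG,F)=26, d(DG,INT)=73/4, d(DG,Z)=25
iteration 4: select B,Z (d=13, Q=-559/4); attach at lengths (97/24, 215/24); label the merged cluster BZ
  updated: d(BZ,DG)=27/2, d(BZ,F)=29, d(BZ,INT)=115/8
iteration 5: select BZ,INT (d=115/8, Q=-93); attach at lengths (83/16, 147/16); label the merged cluster BINTZ
  updated: d(BINTZ,DG)=139/16, d(BINTZ,F)=375/16
iteration 6: select BINTZ,DG (d=139/16, Q=-465/8); attach at lengths (49/16, 45/8); label the merged cluster BDGINTZ
  updated: d(BDGINTZ,F)=163/8
iteration 7: select BDGINTZ,F (d=163/8); attach at lengths (163/16, 163/16); label the merged cluster BDFGINTZ
final tree: ((((B:97/24,Z:215/24):83/16,(I:141/10,(N:-11/2,T:21/2):72/5):147/16):49/16,(D:3/2,G:21/2):45/8):163/16,F:163/16)
total length: 1631/16

BZ,INT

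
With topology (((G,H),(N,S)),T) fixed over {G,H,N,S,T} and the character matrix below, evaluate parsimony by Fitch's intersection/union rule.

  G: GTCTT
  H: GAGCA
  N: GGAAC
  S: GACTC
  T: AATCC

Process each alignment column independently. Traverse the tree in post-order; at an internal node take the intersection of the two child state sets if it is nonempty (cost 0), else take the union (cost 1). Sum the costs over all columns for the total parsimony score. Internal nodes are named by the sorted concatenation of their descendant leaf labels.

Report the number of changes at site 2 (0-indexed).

site 0, node GH: G={G} ∩ H={G} → {G} (+0)
site 0, node NS: N={G} ∩ S={G} → {G} (+0)
site 0, node GHNS: GH={G} ∩ NS={G} → {G} (+0)
site 0, node GHNST: GHNS={G} ∪ T={A} → {A,G} (+1)
site 1, node GH: G={T} ∪ H={A} → {A,T} (+1)
site 1, node NS: N={G} ∪ S={A} → {A,G} (+1)
site 1, node GHNS: GH={A,T} ∩ NS={A,G} → {A} (+0)
site 1, node GHNST: GHNS={A} ∩ T={A} → {A} (+0)
site 2, node GH: G={C} ∪ H={G} → {C,G} (+1)
site 2, node NS: N={A} ∪ S={C} → {A,C} (+1)
site 2, node GHNS: GH={C,G} ∩ NS={A,C} → {C} (+0)
site 2, node GHNST: GHNS={C} ∪ T={T} → {C,T} (+1)
site 3, node GH: G={T} ∪ H={C} → {C,T} (+1)
site 3, node NS: N={A} ∪ S={T} → {A,T} (+1)
site 3, node GHNS: GH={C,T} ∩ NS={A,T} → {T} (+0)
site 3, node GHNST: GHNS={T} ∪ T={C} → {C,T} (+1)
site 4, node GH: G={T} ∪ H={A} → {A,T} (+1)
site 4, node NS: N={C} ∩ S={C} → {C} (+0)
site 4, node GHNS: GH={A,T} ∪ NS={C} → {A,C,T} (+1)
site 4, node GHNST: GHNS={A,C,T} ∩ T={C} → {C} (+0)
per-site changes: [1, 2, 3, 3, 2]; total = 11

3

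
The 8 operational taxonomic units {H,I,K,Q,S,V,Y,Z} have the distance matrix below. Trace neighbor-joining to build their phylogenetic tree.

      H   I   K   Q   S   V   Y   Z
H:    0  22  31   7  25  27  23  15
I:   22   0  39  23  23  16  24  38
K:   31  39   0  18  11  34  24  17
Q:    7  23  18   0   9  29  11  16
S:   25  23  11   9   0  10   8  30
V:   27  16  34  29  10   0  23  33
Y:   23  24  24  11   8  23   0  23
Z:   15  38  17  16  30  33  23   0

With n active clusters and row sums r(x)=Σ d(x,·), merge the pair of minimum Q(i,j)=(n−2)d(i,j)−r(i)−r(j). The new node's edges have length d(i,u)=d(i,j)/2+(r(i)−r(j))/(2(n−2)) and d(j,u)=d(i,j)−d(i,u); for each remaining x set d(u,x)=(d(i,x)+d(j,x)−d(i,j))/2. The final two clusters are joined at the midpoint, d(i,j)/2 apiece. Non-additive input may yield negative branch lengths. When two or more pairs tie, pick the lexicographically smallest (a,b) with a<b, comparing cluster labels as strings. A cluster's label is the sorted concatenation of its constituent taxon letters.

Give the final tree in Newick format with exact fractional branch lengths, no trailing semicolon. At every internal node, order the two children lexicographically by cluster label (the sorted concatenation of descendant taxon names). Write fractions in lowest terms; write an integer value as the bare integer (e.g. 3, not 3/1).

(((((H:121/16,Q:-9/16):73/24,(K:43/5,Z:42/5):119/24):147/32,Y:181/32):59/32,(I:109/12,V:83/12):227/32):45/64,S:45/64)

iteration 1: select I,V (d=16, Q=-261); attach at lengths (109/12, 83/12); label the merged cluster IV
  updated: d(H,IV)=33/2, d(IV,K)=57/2, d(IV,Q)=18, d(IV,S)=17/2, d(IV,Y)=31/2, d(IV,Z)=55/2
iteration 2: select K,Z (d=17, Q=-173); attach at lengths (43/5, 42/5); label the merged cluster KZ
  updated: d(H,KZ)=29/2, d(IV,KZ)=39/2, d(KZ,Q)=17/2, d(KZ,S)=12, d(KZ,Y)=15
iteration 3: select H,Q (d=7, Q=-223/2); attach at lengths (121/16, -9/16); label the merged cluster HQ
  updated: d(HQ,IV)=55/4, d(HQ,KZ)=8, d(HQ,S)=27/2, d(HQ,Y)=27/2
iteration 4: select HQ,KZ (d=8, Q=-317/4); attach at lengths (73/24, 119/24); label the merged cluster HKQZ
  updated: d(HKQZ,IV)=101/8, d(HKQZ,S)=35/4, d(HKQZ,Y)=41/4
iteration 5: select HKQZ,Y (d=41/4, Q=-359/8); attach at lengths (147/32, 181/32); label the merged cluster HKQYZ
  updated: d(HKQYZ,IV)=143/16, d(HKQYZ,S)=13/4
iteration 6: select HKQYZ,IV (d=143/16, Q=-331/16); attach at lengths (59/32, 227/32); label the merged cluster HIKQVYZ
  updated: d(HIKQVYZ,S)=45/32
iteration 7: select HIKQVYZ,S (d=45/32); attach at lengths (45/64, 45/64); label the merged cluster HIKQSVYZ
final tree: (((((H:121/16,Q:-9/16):73/24,(K:43/5,Z:42/5):119/24):147/32,Y:181/32):59/32,(I:109/12,V:83/12):227/32):45/64,S:45/64)
total length: 2195/32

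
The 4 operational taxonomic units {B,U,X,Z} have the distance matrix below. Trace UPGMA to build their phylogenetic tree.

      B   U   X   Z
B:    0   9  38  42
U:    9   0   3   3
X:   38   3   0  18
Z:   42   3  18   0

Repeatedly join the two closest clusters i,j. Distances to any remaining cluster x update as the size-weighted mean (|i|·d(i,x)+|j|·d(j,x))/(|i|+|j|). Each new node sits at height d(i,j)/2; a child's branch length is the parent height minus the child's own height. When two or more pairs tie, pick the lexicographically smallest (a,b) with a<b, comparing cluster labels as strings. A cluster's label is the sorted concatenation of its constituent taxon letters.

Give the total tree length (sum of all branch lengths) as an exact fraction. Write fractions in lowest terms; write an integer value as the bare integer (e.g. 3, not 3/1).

step 1: merge (U,X) at d=3; branch lengths U→3/2, X→3/2; new cluster UX
  updated: d(B,UX)=47/2, d(UX,Z)=21/2
step 2: merge (UX,Z) at d=21/2; branch lengths UX→15/4, Z→21/4; new cluster UXZ
  updated: d(B,UXZ)=89/3
step 3: merge (B,UXZ) at d=89/3; branch lengths B→89/6, UXZ→115/12; new cluster BUXZ
final tree: (B:89/6,((U:3/2,X:3/2):15/4,Z:21/4):115/12)
total length: 437/12

437/12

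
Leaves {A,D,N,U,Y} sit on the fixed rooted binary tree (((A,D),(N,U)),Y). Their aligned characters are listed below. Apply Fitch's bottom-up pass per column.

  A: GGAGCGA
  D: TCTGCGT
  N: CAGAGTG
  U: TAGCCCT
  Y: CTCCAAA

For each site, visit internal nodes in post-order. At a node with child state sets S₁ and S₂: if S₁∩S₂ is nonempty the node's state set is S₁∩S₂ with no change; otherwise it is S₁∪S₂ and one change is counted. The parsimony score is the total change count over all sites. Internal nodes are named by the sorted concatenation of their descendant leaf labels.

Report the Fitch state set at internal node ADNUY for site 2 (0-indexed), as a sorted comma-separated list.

A,C,G,T

AD@0: {G} ∪ {T} = {G,T} (union, +1)
NU@0: {C} ∪ {T} = {C,T} (union, +1)
ADNU@0: {G,T} ∩ {C,T} = {T} (intersection, +0)
ADNUY@0: {T} ∪ {C} = {C,T} (union, +1)
AD@1: {G} ∪ {C} = {C,G} (union, +1)
NU@1: {A} ∩ {A} = {A} (intersection, +0)
ADNU@1: {C,G} ∪ {A} = {A,C,G} (union, +1)
ADNUY@1: {A,C,G} ∪ {T} = {A,C,G,T} (union, +1)
AD@2: {A} ∪ {T} = {A,T} (union, +1)
NU@2: {G} ∩ {G} = {G} (intersection, +0)
ADNU@2: {A,T} ∪ {G} = {A,G,T} (union, +1)
ADNUY@2: {A,G,T} ∪ {C} = {A,C,G,T} (union, +1)
AD@3: {G} ∩ {G} = {G} (intersection, +0)
NU@3: {A} ∪ {C} = {A,C} (union, +1)
ADNU@3: {G} ∪ {A,C} = {A,C,G} (union, +1)
ADNUY@3: {A,C,G} ∩ {C} = {C} (intersection, +0)
AD@4: {C} ∩ {C} = {C} (intersection, +0)
NU@4: {G} ∪ {C} = {C,G} (union, +1)
ADNU@4: {C} ∩ {C,G} = {C} (intersection, +0)
ADNUY@4: {C} ∪ {A} = {A,C} (union, +1)
AD@5: {G} ∩ {G} = {G} (intersection, +0)
NU@5: {T} ∪ {C} = {C,T} (union, +1)
ADNU@5: {G} ∪ {C,T} = {C,G,T} (union, +1)
ADNUY@5: {C,G,T} ∪ {A} = {A,C,G,T} (union, +1)
AD@6: {A} ∪ {T} = {A,T} (union, +1)
NU@6: {G} ∪ {T} = {G,T} (union, +1)
ADNU@6: {A,T} ∩ {G,T} = {T} (intersection, +0)
ADNUY@6: {T} ∪ {A} = {A,T} (union, +1)
per-site changes: [3, 3, 3, 2, 2, 3, 3]; total = 19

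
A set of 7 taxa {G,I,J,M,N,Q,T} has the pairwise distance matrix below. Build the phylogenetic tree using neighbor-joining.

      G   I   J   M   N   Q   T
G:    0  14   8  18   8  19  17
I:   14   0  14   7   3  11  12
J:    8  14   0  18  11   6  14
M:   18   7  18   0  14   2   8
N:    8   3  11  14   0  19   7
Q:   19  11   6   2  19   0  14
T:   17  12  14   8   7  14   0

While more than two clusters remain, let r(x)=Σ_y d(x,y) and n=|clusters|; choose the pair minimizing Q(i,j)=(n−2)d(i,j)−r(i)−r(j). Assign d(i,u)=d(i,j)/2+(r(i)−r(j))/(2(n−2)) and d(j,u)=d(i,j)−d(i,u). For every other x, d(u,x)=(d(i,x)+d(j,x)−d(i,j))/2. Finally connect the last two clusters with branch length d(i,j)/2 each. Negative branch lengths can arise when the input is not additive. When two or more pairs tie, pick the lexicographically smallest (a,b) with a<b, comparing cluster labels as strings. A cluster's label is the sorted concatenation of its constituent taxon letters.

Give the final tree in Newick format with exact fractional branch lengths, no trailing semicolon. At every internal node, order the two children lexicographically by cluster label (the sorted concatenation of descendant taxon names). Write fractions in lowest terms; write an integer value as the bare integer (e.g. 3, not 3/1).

((((G:77/16,J:51/16):4,(I:11/6,N:7/6):9/4):15/8,(M:3/5,Q:7/5):21/4):19/8,T:19/8)

iteration 1: select M,Q (d=2, Q=-128); attach at lengths (3/5, 7/5); label the merged cluster MQ
  updated: d(G,MQ)=35/2, d(I,MQ)=8, d(J,MQ)=11, d(MQ,N)=31/2, d(MQ,T)=10
iteration 2: select G,J (d=8, Q=-181/2); attach at lengths (77/16, 51/16); label the merged cluster GJ
  updated: d(GJ,I)=10, d(GJ,MQ)=41/4, d(GJ,N)=11/2, d(GJ,T)=23/2
iteration 3: select I,N (d=3, Q=-55); attach at lengths (11/6, 7/6); label the merged cluster IN
  updated: d(GJ,IN)=25/4, d(IN,MQ)=41/4, d(IN,T)=8
iteration 4: select GJ,IN (d=25/4, Q=-40); attach at lengths (4, 9/4); label the merged cluster GIJN
  updated: d(GIJN,MQ)=57/8, d(GIJN,T)=53/8
iteration 5: select GIJN,MQ (d=57/8, Q=-95/4); attach at lengths (15/8, 21/4); label the merged cluster GIJMNQ
  updated: d(GIJMNQ,T)=19/4
iteration 6: select GIJMNQ,T (d=19/4); attach at lengths (19/8, 19/8); label the merged cluster GIJMNQT
final tree: ((((G:77/16,J:51/16):4,(I:11/6,N:7/6):9/4):15/8,(M:3/5,Q:7/5):21/4):19/8,T:19/8)
total length: 249/8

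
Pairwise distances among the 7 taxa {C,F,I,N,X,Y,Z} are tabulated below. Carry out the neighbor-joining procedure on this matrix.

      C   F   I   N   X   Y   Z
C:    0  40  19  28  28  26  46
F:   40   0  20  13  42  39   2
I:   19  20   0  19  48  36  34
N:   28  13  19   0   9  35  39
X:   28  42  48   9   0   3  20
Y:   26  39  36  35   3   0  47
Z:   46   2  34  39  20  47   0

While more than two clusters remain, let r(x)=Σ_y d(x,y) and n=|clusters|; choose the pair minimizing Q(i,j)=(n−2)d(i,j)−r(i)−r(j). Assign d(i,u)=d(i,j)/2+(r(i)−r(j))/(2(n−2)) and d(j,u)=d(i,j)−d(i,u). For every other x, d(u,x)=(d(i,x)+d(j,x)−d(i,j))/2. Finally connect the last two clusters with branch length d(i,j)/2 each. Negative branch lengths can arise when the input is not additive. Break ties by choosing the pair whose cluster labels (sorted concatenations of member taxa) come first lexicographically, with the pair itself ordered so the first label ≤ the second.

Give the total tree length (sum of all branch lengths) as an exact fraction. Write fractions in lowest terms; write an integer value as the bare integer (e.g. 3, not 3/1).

283/4

step 1: merge (F,Z) at d=2, Q=-334; branch lengths F→-11/5, Z→21/5; new cluster FZ
  updated: d(C,FZ)=42, d(FZ,I)=26, d(FZ,N)=25, d(FZ,X)=30, d(FZ,Y)=42
step 2: merge (X,Y) at d=3, Q=-248; branch lengths X→-3/2, Y→9/2; new cluster XY
  updated: d(C,XY)=51/2, d(FZ,XY)=69/2, d(I,XY)=81/2, d(N,XY)=41/2
step 3: merge (C,I) at d=19, Q=-162; branch lengths C→67/6, I→47/6; new cluster CI
  updated: d(CI,FZ)=49/2, d(CI,N)=14, d(CI,XY)=47/2
step 4: merge (CI,FZ) at d=49/2, Q=-97; branch lengths CI→27/4, FZ→71/4; new cluster CFIZ
  updated: d(CFIZ,N)=29/4, d(CFIZ,XY)=67/4
step 5: merge (CFIZ,N) at d=29/4, Q=-89/2; branch lengths CFIZ→7/4, N→11/2; new cluster CFINZ
  updated: d(CFINZ,XY)=15
step 6: merge (CFINZ,XY) at d=15; branch lengths CFINZ→15/2, XY→15/2; new cluster CFINXYZ
final tree: ((((C:67/6,I:47/6):27/4,(F:-11/5,Z:21/5):71/4):7/4,N:11/2):15/2,(X:-3/2,Y:9/2):15/2)
total length: 283/4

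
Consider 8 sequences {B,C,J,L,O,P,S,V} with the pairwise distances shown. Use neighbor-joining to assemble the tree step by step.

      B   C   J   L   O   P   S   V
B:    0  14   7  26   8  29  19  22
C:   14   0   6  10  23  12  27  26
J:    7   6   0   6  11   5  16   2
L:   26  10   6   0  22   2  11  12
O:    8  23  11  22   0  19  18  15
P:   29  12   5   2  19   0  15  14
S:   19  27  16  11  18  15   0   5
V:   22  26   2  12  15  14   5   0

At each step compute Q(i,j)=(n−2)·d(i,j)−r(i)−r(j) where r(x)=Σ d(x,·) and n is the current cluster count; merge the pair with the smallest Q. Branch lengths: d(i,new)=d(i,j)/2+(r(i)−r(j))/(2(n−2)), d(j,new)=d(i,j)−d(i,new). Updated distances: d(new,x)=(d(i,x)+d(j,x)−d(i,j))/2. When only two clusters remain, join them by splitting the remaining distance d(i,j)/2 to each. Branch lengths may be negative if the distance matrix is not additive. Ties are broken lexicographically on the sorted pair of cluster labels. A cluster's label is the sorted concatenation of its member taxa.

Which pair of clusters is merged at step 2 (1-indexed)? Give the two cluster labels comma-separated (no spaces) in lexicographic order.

S,V

step 1: merge (B,O) at d=8, Q=-193; branch lengths B→19/4, O→13/4; new cluster BO
  updated: d(BO,C)=29/2, d(BO,J)=5, d(BO,L)=20, d(BO,P)=20, d(BO,S)=29/2, d(BO,V)=29/2
step 2: merge (S,V) at d=5, Q=-137; branch lengths S→4, V→1; new cluster SV
  updated: d(BO,SV)=12, d(C,SV)=24, d(J,SV)=13/2, d(L,SV)=9, d(P,SV)=12
step 3: merge (L,P) at d=2, Q=-90; branch lengths L→1/2, P→3/2; new cluster LP
  updated: d(BO,LP)=19, d(C,LP)=10, d(J,LP)=9/2, d(LP,SV)=19/2
step 4: merge (C,LP) at d=10, Q=-135/2; branch lengths C→83/12, LP→37/12; new cluster CLP
  updated: d(BO,CLP)=47/4, d(CLP,J)=1/4, d(CLP,SV)=47/4
step 5: merge (BO,SV) at d=12, Q=-35; branch lengths BO→45/8, SV→51/8; new cluster BOSV
  updated: d(BOSV,CLP)=23/4, d(BOSV,J)=-1/4
step 6: merge (BOSV,CLP) at d=23/4, Q=-23/4; branch lengths BOSV→21/8, CLP→25/8; new cluster BCLOPSV
  updated: d(BCLOPSV,J)=-23/8
step 7: merge (BCLOPSV,J) at d=-23/8; branch lengths BCLOPSV→-23/16, J→-23/16; new cluster BCJLOPSV
final tree: ((((B:19/4,O:13/4):45/8,(S:4,V:1):51/8):21/8,(C:83/12,(L:1/2,P:3/2):37/12):25/8):-23/16,J:-23/16)
total length: 319/8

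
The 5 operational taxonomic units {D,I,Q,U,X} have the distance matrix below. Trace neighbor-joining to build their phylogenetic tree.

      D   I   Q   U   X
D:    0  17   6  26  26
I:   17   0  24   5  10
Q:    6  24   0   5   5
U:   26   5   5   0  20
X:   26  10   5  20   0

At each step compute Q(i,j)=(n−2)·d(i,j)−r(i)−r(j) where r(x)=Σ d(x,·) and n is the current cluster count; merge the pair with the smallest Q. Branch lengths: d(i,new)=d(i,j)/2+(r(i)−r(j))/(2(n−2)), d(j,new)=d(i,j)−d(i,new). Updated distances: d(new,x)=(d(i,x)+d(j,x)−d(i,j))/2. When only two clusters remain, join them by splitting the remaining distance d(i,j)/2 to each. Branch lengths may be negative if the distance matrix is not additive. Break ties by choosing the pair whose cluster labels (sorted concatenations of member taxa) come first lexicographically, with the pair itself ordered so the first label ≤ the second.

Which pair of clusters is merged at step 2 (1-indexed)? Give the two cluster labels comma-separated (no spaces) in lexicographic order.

DQ,X

1. join D+Q (d=6, Q=-97) ⇒ DQ; edges |D|=53/6, |Q|=-17/6
  updated: d(DQ,I)=35/2, d(DQ,U)=25/2, d(DQ,X)=25/2
2. join DQ+X (d=25/2, Q=-60) ⇒ DQX; edges |DQ|=25/4, |X|=25/4
  updated: d(DQX,I)=15/2, d(DQX,U)=10
3. join DQX+I (d=15/2, Q=-45/2) ⇒ DIQX; edges |DQX|=25/4, |I|=5/4
  updated: d(DIQX,U)=15/4
4. join DIQX+U (d=15/4) ⇒ DIQUX; edges |DIQX|=15/8, |U|=15/8
final tree: ((((D:53/6,Q:-17/6):25/4,X:25/4):25/4,I:5/4):15/8,U:15/8)
total length: 119/4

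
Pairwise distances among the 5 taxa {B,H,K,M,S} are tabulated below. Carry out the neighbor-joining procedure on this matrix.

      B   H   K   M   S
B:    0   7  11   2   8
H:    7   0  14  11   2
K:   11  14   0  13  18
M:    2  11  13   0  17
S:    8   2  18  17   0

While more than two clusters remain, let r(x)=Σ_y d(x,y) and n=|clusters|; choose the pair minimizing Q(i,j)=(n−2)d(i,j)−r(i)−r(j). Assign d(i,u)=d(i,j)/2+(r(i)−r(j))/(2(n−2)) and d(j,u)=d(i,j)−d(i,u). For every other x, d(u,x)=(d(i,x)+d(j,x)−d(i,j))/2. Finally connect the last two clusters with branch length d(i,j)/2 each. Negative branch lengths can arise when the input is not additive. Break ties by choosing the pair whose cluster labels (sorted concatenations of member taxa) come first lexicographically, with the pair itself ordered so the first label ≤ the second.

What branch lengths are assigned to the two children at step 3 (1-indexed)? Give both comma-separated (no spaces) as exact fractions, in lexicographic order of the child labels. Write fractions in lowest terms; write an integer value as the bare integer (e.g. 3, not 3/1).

1. join H+S (d=2, Q=-73) ⇒ HS; edges |H|=-5/6, |S|=17/6
  updated: d(B,HS)=13/2, d(HS,K)=15, d(HS,M)=13
2. join B+M (d=2, Q=-87/2) ⇒ BM; edges |B|=-9/8, |M|=25/8
  updated: d(BM,HS)=35/4, d(BM,K)=11
3. join BM+HS (d=35/4, Q=-139/4) ⇒ BHMS; edges |BM|=19/8, |HS|=51/8
  updated: d(BHMS,K)=69/8
4. join BHMS+K (d=69/8) ⇒ BHKMS; edges |BHMS|=69/16, |K|=69/16
final tree: (((B:-9/8,M:25/8):19/8,(H:-5/6,S:17/6):51/8):69/16,K:69/16)
total length: 171/8

19/8,51/8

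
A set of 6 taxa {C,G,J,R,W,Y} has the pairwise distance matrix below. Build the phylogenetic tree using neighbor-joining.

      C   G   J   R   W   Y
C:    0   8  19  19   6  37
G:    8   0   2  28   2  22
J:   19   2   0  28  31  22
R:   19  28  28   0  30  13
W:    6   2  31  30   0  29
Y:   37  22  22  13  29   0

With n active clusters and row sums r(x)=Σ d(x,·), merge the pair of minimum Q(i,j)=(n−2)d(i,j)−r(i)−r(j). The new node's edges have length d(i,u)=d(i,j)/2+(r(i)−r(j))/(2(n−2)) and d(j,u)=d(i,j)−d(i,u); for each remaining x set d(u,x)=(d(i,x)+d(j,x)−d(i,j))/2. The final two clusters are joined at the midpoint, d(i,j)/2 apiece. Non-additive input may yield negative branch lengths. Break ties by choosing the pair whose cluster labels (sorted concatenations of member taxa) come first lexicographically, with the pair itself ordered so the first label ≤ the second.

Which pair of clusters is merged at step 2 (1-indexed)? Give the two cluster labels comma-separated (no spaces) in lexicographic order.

iteration 1: select R,Y (d=13, Q=-189); attach at lengths (47/8, 57/8); label the merged cluster RY
  updated: d(C,RY)=43/2, d(G,RY)=37/2, d(J,RY)=37/2, d(RY,W)=23
iteration 2: select C,W (d=6, Q=-197/2); attach at lengths (7/4, 17/4); label the merged cluster CW
  updated: d(CW,G)=2, d(CW,J)=22, d(CW,RY)=77/4
iteration 3: select CW,G (d=2, Q=-247/4); attach at lengths (99/16, -67/16); label the merged cluster CGW
  updated: d(CGW,J)=11, d(CGW,RY)=143/8
iteration 4: select CGW,J (d=11, Q=-379/8); attach at lengths (83/16, 93/16); label the merged cluster CGJW
  updated: d(CGJW,RY)=203/16
iteration 5: select CGJW,RY (d=203/16); attach at lengths (203/32, 203/32); label the merged cluster CGJRWY
final tree: ((((C:7/4,W:17/4):99/16,G:-67/16):83/16,J:93/16):203/32,(R:47/8,Y:57/8):203/32)
total length: 715/16

C,W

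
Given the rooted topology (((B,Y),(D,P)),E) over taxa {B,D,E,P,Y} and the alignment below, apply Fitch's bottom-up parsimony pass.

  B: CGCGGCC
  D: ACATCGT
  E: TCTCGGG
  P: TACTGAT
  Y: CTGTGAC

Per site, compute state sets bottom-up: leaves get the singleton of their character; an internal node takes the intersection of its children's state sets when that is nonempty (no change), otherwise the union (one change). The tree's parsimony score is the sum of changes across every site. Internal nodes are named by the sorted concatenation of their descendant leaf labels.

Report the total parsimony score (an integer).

site 0, node BY: B={C} ∩ Y={C} → {C} (+0)
site 0, node DP: D={A} ∪ P={T} → {A,T} (+1)
site 0, node BDPY: BY={C} ∪ DP={A,T} → {A,C,T} (+1)
site 0, node BDEPY: BDPY={A,C,T} ∩ E={T} → {T} (+0)
site 1, node BY: B={G} ∪ Y={T} → {G,T} (+1)
site 1, node DP: D={C} ∪ P={A} → {A,C} (+1)
site 1, node BDPY: BY={G,T} ∪ DP={A,C} → {A,C,G,T} (+1)
site 1, node BDEPY: BDPY={A,C,G,T} ∩ E={C} → {C} (+0)
site 2, node BY: B={C} ∪ Y={G} → {C,G} (+1)
site 2, node DP: D={A} ∪ P={C} → {A,C} (+1)
site 2, node BDPY: BY={C,G} ∩ DP={A,C} → {C} (+0)
site 2, node BDEPY: BDPY={C} ∪ E={T} → {C,T} (+1)
site 3, node BY: B={G} ∪ Y={T} → {G,T} (+1)
site 3, node DP: D={T} ∩ P={T} → {T} (+0)
site 3, node BDPY: BY={G,T} ∩ DP={T} → {T} (+0)
site 3, node BDEPY: BDPY={T} ∪ E={C} → {C,T} (+1)
site 4, node BY: B={G} ∩ Y={G} → {G} (+0)
site 4, node DP: D={C} ∪ P={G} → {C,G} (+1)
site 4, node BDPY: BY={G} ∩ DP={C,G} → {G} (+0)
site 4, node BDEPY: BDPY={G} ∩ E={G} → {G} (+0)
site 5, node BY: B={C} ∪ Y={A} → {A,C} (+1)
site 5, node DP: D={G} ∪ P={A} → {A,G} (+1)
site 5, node BDPY: BY={A,C} ∩ DP={A,G} → {A} (+0)
site 5, node BDEPY: BDPY={A} ∪ E={G} → {A,G} (+1)
site 6, node BY: B={C} ∩ Y={C} → {C} (+0)
site 6, node DP: D={T} ∩ P={T} → {T} (+0)
site 6, node BDPY: BY={C} ∪ DP={T} → {C,T} (+1)
site 6, node BDEPY: BDPY={C,T} ∪ E={G} → {C,G,T} (+1)
per-site changes: [2, 3, 3, 2, 1, 3, 2]; total = 16

16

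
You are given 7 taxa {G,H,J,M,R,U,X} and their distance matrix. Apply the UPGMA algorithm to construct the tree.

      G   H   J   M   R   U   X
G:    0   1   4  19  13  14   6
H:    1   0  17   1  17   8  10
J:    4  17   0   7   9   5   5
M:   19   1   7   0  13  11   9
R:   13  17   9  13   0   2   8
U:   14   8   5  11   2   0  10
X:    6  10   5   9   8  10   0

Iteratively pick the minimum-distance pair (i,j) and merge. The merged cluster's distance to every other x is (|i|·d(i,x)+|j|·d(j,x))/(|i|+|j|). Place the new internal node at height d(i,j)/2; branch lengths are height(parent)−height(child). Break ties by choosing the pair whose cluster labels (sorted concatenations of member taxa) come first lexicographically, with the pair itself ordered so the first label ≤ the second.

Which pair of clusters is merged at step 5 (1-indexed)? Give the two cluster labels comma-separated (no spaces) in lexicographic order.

step 1: merge (G,H) at d=1; branch lengths G→1/2, H→1/2; new cluster GH
  updated: d(GH,J)=21/2, d(GH,M)=10, d(GH,R)=15, d(GH,U)=11, d(GH,X)=8
step 2: merge (R,U) at d=2; branch lengths R→1, U→1; new cluster RU
  updated: d(GH,RU)=13, d(J,RU)=7, d(M,RU)=12, d(RU,X)=9
step 3: merge (J,X) at d=5; branch lengths J→5/2, X→5/2; new cluster JX
  updated: d(GH,JX)=37/4, d(JX,M)=8, d(JX,RU)=8
step 4: merge (JX,M) at d=8; branch lengths JX→3/2, M→4; new cluster JMX
  updated: d(GH,JMX)=19/2, d(JMX,RU)=28/3
step 5: merge (JMX,RU) at d=28/3; branch lengths JMX→2/3, RU→11/3; new cluster JMRUX
  updated: d(GH,JMRUX)=109/10
step 6: merge (GH,JMRUX) at d=109/10; branch lengths GH→99/20, JMRUX→47/60; new cluster GHJMRUX
final tree: ((G:1/2,H:1/2):99/20,(((J:5/2,X:5/2):3/2,M:4):2/3,(R:1,U:1):11/3):47/60)
total length: 707/30

JMX,RU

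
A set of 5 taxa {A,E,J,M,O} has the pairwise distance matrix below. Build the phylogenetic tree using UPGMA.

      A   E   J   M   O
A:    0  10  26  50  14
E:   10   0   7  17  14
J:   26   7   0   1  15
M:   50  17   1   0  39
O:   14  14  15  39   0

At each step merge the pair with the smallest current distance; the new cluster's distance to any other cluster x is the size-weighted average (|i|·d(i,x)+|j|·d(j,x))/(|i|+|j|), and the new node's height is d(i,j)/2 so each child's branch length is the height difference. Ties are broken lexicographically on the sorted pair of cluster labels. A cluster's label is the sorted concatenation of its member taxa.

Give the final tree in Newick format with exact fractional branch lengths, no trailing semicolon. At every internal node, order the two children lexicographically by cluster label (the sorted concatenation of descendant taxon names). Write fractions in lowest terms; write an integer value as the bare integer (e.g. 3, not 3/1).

iteration 1: select J,M (d=1); attach at lengths (1/2, 1/2); label the merged cluster JM
  updated: d(A,JM)=38, d(E,JM)=12, d(JM,O)=27
iteration 2: select A,E (d=10); attach at lengths (5, 5); label the merged cluster AE
  updated: d(AE,JM)=25, d(AE,O)=14
iteration 3: select AE,O (d=14); attach at lengths (2, 7); label the merged cluster AEO
  updated: d(AEO,JM)=77/3
iteration 4: select AEO,JM (d=77/3); attach at lengths (35/6, 37/3); label the merged cluster AEJMO
final tree: (((A:5,E:5):2,O:7):35/6,(J:1/2,M:1/2):37/3)
total length: 229/6

(((A:5,E:5):2,O:7):35/6,(J:1/2,M:1/2):37/3)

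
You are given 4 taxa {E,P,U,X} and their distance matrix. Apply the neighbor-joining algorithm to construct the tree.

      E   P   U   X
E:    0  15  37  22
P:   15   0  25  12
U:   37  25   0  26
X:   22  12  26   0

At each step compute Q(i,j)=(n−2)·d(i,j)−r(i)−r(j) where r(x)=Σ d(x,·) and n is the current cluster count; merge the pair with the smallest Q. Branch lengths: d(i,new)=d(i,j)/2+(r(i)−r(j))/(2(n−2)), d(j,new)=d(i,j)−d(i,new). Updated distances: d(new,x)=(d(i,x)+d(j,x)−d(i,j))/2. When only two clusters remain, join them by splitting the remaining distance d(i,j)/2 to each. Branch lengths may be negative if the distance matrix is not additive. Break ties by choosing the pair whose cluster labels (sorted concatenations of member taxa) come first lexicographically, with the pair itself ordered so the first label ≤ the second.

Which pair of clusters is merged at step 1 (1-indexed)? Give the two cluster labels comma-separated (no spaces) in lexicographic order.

E,P

1. join E+P (d=15, Q=-96) ⇒ EP; edges |E|=13, |P|=2
  updated: d(EP,U)=47/2, d(EP,X)=19/2
2. join EP+U (d=47/2, Q=-59) ⇒ EPU; edges |EP|=7/2, |U|=20
  updated: d(EPU,X)=6
3. join EPU+X (d=6) ⇒ EPUX; edges |EPU|=3, |X|=3
final tree: (((E:13,P:2):7/2,U:20):3,X:3)
total length: 89/2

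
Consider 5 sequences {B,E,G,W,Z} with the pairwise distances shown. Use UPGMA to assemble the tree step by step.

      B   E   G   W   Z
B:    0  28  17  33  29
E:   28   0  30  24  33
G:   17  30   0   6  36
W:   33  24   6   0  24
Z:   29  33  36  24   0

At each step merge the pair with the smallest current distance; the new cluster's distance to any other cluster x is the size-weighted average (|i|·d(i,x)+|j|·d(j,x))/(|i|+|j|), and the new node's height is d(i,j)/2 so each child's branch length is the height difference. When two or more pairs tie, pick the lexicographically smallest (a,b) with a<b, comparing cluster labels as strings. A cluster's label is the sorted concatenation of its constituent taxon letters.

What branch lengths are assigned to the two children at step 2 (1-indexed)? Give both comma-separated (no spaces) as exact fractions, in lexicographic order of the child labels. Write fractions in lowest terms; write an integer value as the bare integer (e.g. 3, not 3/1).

iteration 1: select G,W (d=6); attach at lengths (3, 3); label the merged cluster GW
  updated: d(B,GW)=25, d(E,GW)=27, d(GW,Z)=30
iteration 2: select B,GW (d=25); attach at lengths (25/2, 19/2); label the merged cluster BGW
  updated: d(BGW,E)=82/3, d(BGW,Z)=89/3
iteration 3: select BGW,E (d=82/3); attach at lengths (7/6, 41/3); label the merged cluster BEGW
  updated: d(BEGW,Z)=61/2
iteration 4: select BEGW,Z (d=61/2); attach at lengths (19/12, 61/4); label the merged cluster BEGWZ
final tree: (((B:25/2,(G:3,W:3):19/2):7/6,E:41/3):19/12,Z:61/4)
total length: 179/3

25/2,19/2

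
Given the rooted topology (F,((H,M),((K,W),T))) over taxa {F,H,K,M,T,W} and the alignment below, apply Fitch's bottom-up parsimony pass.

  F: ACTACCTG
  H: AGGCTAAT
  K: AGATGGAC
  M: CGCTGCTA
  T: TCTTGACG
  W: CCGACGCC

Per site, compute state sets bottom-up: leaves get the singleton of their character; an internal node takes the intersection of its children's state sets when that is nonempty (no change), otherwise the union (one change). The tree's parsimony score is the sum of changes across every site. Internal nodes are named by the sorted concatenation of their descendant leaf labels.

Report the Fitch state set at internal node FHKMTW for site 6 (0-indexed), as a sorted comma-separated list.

T

site 0, node HM: H={A} ∪ M={C} → {A,C} (+1)
site 0, node KW: K={A} ∪ W={C} → {A,C} (+1)
site 0, node KTW: KW={A,C} ∪ T={T} → {A,C,T} (+1)
site 0, node HKMTW: HM={A,C} ∩ KTW={A,C,T} → {A,C} (+0)
site 0, node FHKMTW: F={A} ∩ HKMTW={A,C} → {A} (+0)
site 1, node HM: H={G} ∩ M={G} → {G} (+0)
site 1, node KW: K={G} ∪ W={C} → {C,G} (+1)
site 1, node KTW: KW={C,G} ∩ T={C} → {C} (+0)
site 1, node HKMTW: HM={G} ∪ KTW={C} → {C,G} (+1)
site 1, node FHKMTW: F={C} ∩ HKMTW={C,G} → {C} (+0)
site 2, node HM: H={G} ∪ M={C} → {C,G} (+1)
site 2, node KW: K={A} ∪ W={G} → {A,G} (+1)
site 2, node KTW: KW={A,G} ∪ T={T} → {A,G,T} (+1)
site 2, node HKMTW: HM={C,G} ∩ KTW={A,G,T} → {G} (+0)
site 2, node FHKMTW: F={T} ∪ HKMTW={G} → {G,T} (+1)
site 3, node HM: H={C} ∪ M={T} → {C,T} (+1)
site 3, node KW: K={T} ∪ W={A} → {A,T} (+1)
site 3, node KTW: KW={A,T} ∩ T={T} → {T} (+0)
site 3, node HKMTW: HM={C,T} ∩ KTW={T} → {T} (+0)
site 3, node FHKMTW: F={A} ∪ HKMTW={T} → {A,T} (+1)
site 4, node HM: H={T} ∪ M={G} → {G,T} (+1)
site 4, node KW: K={G} ∪ W={C} → {C,G} (+1)
site 4, node KTW: KW={C,G} ∩ T={G} → {G} (+0)
site 4, node HKMTW: HM={G,T} ∩ KTW={G} → {G} (+0)
site 4, node FHKMTW: F={C} ∪ HKMTW={G} → {C,G} (+1)
site 5, node HM: H={A} ∪ M={C} → {A,C} (+1)
site 5, node KW: K={G} ∩ W={G} → {G} (+0)
site 5, node KTW: KW={G} ∪ T={A} → {A,G} (+1)
site 5, node HKMTW: HM={A,C} ∩ KTW={A,G} → {A} (+0)
site 5, node FHKMTW: F={C} ∪ HKMTW={A} → {A,C} (+1)
site 6, node HM: H={A} ∪ M={T} → {A,T} (+1)
site 6, node KW: K={A} ∪ W={C} → {A,C} (+1)
site 6, node KTW: KW={A,C} ∩ T={C} → {C} (+0)
site 6, node HKMTW: HM={A,T} ∪ KTW={C} → {A,C,T} (+1)
site 6, node FHKMTW: F={T} ∩ HKMTW={A,C,T} → {T} (+0)
site 7, node HM: H={T} ∪ M={A} → {A,T} (+1)
site 7, node KW: K={C} ∩ W={C} → {C} (+0)
site 7, node KTW: KW={C} ∪ T={G} → {C,G} (+1)
site 7, node HKMTW: HM={A,T} ∪ KTW={C,G} → {A,C,G,T} (+1)
site 7, node FHKMTW: F={G} ∩ HKMTW={A,C,G,T} → {G} (+0)
per-site changes: [3, 2, 4, 3, 3, 3, 3, 3]; total = 24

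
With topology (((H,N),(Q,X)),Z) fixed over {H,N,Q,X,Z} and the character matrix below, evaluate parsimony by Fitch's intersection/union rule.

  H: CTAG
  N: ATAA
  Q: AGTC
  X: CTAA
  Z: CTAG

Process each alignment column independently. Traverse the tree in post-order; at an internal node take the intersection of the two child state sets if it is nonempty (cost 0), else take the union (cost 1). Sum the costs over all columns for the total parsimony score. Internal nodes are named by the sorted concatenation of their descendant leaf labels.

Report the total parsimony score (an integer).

HN@0: {C} ∪ {A} = {A,C} (union, +1)
QX@0: {A} ∪ {C} = {A,C} (union, +1)
HNQX@0: {A,C} ∩ {A,C} = {A,C} (intersection, +0)
HNQXZ@0: {A,C} ∩ {C} = {C} (intersection, +0)
HN@1: {T} ∩ {T} = {T} (intersection, +0)
QX@1: {G} ∪ {T} = {G,T} (union, +1)
HNQX@1: {T} ∩ {G,T} = {T} (intersection, +0)
HNQXZ@1: {T} ∩ {T} = {T} (intersection, +0)
HN@2: {A} ∩ {A} = {A} (intersection, +0)
QX@2: {T} ∪ {A} = {A,T} (union, +1)
HNQX@2: {A} ∩ {A,T} = {A} (intersection, +0)
HNQXZ@2: {A} ∩ {A} = {A} (intersection, +0)
HN@3: {G} ∪ {A} = {A,G} (union, +1)
QX@3: {C} ∪ {A} = {A,C} (union, +1)
HNQX@3: {A,G} ∩ {A,C} = {A} (intersection, +0)
HNQXZ@3: {A} ∪ {G} = {A,G} (union, +1)
per-site changes: [2, 1, 1, 3]; total = 7

7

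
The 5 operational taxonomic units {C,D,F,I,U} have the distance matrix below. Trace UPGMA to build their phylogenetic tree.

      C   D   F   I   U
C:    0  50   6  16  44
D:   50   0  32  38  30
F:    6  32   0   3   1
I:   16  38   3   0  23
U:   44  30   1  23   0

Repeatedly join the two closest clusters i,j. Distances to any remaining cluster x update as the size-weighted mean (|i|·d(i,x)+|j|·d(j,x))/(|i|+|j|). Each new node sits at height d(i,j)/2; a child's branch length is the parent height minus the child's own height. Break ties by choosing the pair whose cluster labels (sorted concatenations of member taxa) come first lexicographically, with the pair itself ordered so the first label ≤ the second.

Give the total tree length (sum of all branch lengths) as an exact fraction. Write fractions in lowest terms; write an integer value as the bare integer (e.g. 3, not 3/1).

111/2

step 1: merge (F,U) at d=1; branch lengths F→1/2, U→1/2; new cluster FU
  updated: d(C,FU)=25, d(D,FU)=31, d(FU,I)=13
step 2: merge (FU,I) at d=13; branch lengths FU→6, I→13/2; new cluster FIU
  updated: d(C,FIU)=22, d(D,FIU)=100/3
step 3: merge (C,FIU) at d=22; branch lengths C→11, FIU→9/2; new cluster CFIU
  updated: d(CFIU,D)=75/2
step 4: merge (CFIU,D) at d=75/2; branch lengths CFIU→31/4, D→75/4; new cluster CDFIU
final tree: ((C:11,((F:1/2,U:1/2):6,I:13/2):9/2):31/4,D:75/4)
total length: 111/2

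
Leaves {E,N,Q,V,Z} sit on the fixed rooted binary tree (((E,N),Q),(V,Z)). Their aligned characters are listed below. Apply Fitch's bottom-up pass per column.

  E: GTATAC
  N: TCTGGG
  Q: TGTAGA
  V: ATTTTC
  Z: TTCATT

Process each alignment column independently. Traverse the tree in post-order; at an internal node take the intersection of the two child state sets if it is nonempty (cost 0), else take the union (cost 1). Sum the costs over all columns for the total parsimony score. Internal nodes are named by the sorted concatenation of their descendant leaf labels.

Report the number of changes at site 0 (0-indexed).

2

[col 0] EN: children E:{G}, N:{T} ∪→ {G,T}; cost 1
[col 0] ENQ: children EN:{G,T}, Q:{T} ∩→ {T}; cost 0
[col 0] VZ: children V:{A}, Z:{T} ∪→ {A,T}; cost 1
[col 0] ENQVZ: children ENQ:{T}, VZ:{A,T} ∩→ {T}; cost 0
[col 1] EN: children E:{T}, N:{C} ∪→ {C,T}; cost 1
[col 1] ENQ: children EN:{C,T}, Q:{G} ∪→ {C,G,T}; cost 1
[col 1] VZ: children V:{T}, Z:{T} ∩→ {T}; cost 0
[col 1] ENQVZ: children ENQ:{C,G,T}, VZ:{T} ∩→ {T}; cost 0
[col 2] EN: children E:{A}, N:{T} ∪→ {A,T}; cost 1
[col 2] ENQ: children EN:{A,T}, Q:{T} ∩→ {T}; cost 0
[col 2] VZ: children V:{T}, Z:{C} ∪→ {C,T}; cost 1
[col 2] ENQVZ: children ENQ:{T}, VZ:{C,T} ∩→ {T}; cost 0
[col 3] EN: children E:{T}, N:{G} ∪→ {G,T}; cost 1
[col 3] ENQ: children EN:{G,T}, Q:{A} ∪→ {A,G,T}; cost 1
[col 3] VZ: children V:{T}, Z:{A} ∪→ {A,T}; cost 1
[col 3] ENQVZ: children ENQ:{A,G,T}, VZ:{A,T} ∩→ {A,T}; cost 0
[col 4] EN: children E:{A}, N:{G} ∪→ {A,G}; cost 1
[col 4] ENQ: children EN:{A,G}, Q:{G} ∩→ {G}; cost 0
[col 4] VZ: children V:{T}, Z:{T} ∩→ {T}; cost 0
[col 4] ENQVZ: children ENQ:{G}, VZ:{T} ∪→ {G,T}; cost 1
[col 5] EN: children E:{C}, N:{G} ∪→ {C,G}; cost 1
[col 5] ENQ: children EN:{C,G}, Q:{A} ∪→ {A,C,G}; cost 1
[col 5] VZ: children V:{C}, Z:{T} ∪→ {C,T}; cost 1
[col 5] ENQVZ: children ENQ:{A,C,G}, VZ:{C,T} ∩→ {C}; cost 0
per-site changes: [2, 2, 2, 3, 2, 3]; total = 14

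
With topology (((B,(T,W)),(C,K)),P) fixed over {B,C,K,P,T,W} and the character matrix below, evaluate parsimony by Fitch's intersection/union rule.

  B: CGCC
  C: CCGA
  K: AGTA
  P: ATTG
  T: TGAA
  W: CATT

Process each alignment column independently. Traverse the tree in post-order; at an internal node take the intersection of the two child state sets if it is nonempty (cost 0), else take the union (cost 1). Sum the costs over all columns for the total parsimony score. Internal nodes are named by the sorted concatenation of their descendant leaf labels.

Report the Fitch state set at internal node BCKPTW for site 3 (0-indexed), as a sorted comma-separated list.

[col 0] TW: children T:{T}, W:{C} ∪→ {C,T}; cost 1
[col 0] BTW: children B:{C}, TW:{C,T} ∩→ {C}; cost 0
[col 0] CK: children C:{C}, K:{A} ∪→ {A,C}; cost 1
[col 0] BCKTW: children BTW:{C}, CK:{A,C} ∩→ {C}; cost 0
[col 0] BCKPTW: children BCKTW:{C}, P:{A} ∪→ {A,C}; cost 1
[col 1] TW: children T:{G}, W:{A} ∪→ {A,G}; cost 1
[col 1] BTW: children B:{G}, TW:{A,G} ∩→ {G}; cost 0
[col 1] CK: children C:{C}, K:{G} ∪→ {C,G}; cost 1
[col 1] BCKTW: children BTW:{G}, CK:{C,G} ∩→ {G}; cost 0
[col 1] BCKPTW: children BCKTW:{G}, P:{T} ∪→ {G,T}; cost 1
[col 2] TW: children T:{A}, W:{T} ∪→ {A,T}; cost 1
[col 2] BTW: children B:{C}, TW:{A,T} ∪→ {A,C,T}; cost 1
[col 2] CK: children C:{G}, K:{T} ∪→ {G,T}; cost 1
[col 2] BCKTW: children BTW:{A,C,T}, CK:{G,T} ∩→ {T}; cost 0
[col 2] BCKPTW: children BCKTW:{T}, P:{T} ∩→ {T}; cost 0
[col 3] TW: children T:{A}, W:{T} ∪→ {A,T}; cost 1
[col 3] BTW: children B:{C}, TW:{A,T} ∪→ {A,C,T}; cost 1
[col 3] CK: children C:{A}, K:{A} ∩→ {A}; cost 0
[col 3] BCKTW: children BTW:{A,C,T}, CK:{A} ∩→ {A}; cost 0
[col 3] BCKPTW: children BCKTW:{A}, P:{G} ∪→ {A,G}; cost 1
per-site changes: [3, 3, 3, 3]; total = 12

A,G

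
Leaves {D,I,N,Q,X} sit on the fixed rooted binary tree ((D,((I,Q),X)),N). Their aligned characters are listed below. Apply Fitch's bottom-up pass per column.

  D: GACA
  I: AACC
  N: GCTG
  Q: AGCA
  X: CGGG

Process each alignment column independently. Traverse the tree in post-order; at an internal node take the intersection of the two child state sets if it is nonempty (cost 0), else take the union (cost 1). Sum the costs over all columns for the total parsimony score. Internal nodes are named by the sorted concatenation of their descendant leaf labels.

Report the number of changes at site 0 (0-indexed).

IQ@0: {A} ∩ {A} = {A} (intersection, +0)
IQX@0: {A} ∪ {C} = {A,C} (union, +1)
DIQX@0: {G} ∪ {A,C} = {A,C,G} (union, +1)
DINQX@0: {A,C,G} ∩ {G} = {G} (intersection, +0)
IQ@1: {A} ∪ {G} = {A,G} (union, +1)
IQX@1: {A,G} ∩ {G} = {G} (intersection, +0)
DIQX@1: {A} ∪ {G} = {A,G} (union, +1)
DINQX@1: {A,G} ∪ {C} = {A,C,G} (union, +1)
IQ@2: {C} ∩ {C} = {C} (intersection, +0)
IQX@2: {C} ∪ {G} = {C,G} (union, +1)
DIQX@2: {C} ∩ {C,G} = {C} (intersection, +0)
DINQX@2: {C} ∪ {T} = {C,T} (union, +1)
IQ@3: {C} ∪ {A} = {A,C} (union, +1)
IQX@3: {A,C} ∪ {G} = {A,C,G} (union, +1)
DIQX@3: {A} ∩ {A,C,G} = {A} (intersection, +0)
DINQX@3: {A} ∪ {G} = {A,G} (union, +1)
per-site changes: [2, 3, 2, 3]; total = 10

2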